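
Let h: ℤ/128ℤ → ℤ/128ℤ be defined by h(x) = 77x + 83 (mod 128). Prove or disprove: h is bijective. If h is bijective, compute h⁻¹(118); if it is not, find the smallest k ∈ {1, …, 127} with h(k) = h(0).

47

If h(x_1) = h(x_2), then 77x_1 ≡ 77x_2 (mod 128). Because gcd(77, 128) = 1, we may cancel 77 to get x_1 ≡ x_2 (mod 128).
We now compute 77⁻¹ mod 128 explicitly. Euclid's algorithm: 128 = 1·77 + 51, 77 = 1·51 + 26, 51 = 1·26 + 25, 26 = 1·25 + 1; back-substituting gives 1 = 5·77 − 3·128, so 77⁻¹ ≡ 5 (mod 128).
Then y ↦ 5(y − 83) is a two-sided inverse to h, so every y ∈ ℤ/128ℤ has a preimage.
Therefore h is bijective.
Since h is bijective, we find h⁻¹(118): we need 77x ≡ 118 − 83 ≡ 35 (mod 128). Using 77⁻¹ = 5: x ≡ 5·35 = 175 = 1·128 + 47, so x = 47.
Check: h(47) = 77·47 + 83 = 3702 = 28·128 + 118 ≡ 118 (mod 128).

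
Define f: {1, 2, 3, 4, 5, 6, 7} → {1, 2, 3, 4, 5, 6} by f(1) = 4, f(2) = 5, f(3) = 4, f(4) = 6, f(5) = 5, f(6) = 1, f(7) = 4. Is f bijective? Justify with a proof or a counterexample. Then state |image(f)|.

4

f(1) = 4 = f(3) with 1 ≠ 3, so f is not injective, hence not bijective.
The image of f is {1, 4, 5, 6}, which has 4 elements.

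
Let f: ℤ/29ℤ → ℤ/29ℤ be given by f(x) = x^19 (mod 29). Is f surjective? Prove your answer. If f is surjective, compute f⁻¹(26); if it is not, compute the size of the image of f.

Since 29 is prime, the nonzero elements of ℤ/29ℤ form a cyclic group of order 28.
As gcd(19, 28) = 1, raising to the 19th power is a bijection on this group: if a^19 ≡ b^19 then (ab^{−1})^19 = 1, and the only element of order dividing gcd(19, 28) = 1 is 1, so a = b.
With f(0) = 0 this makes f injective on all of ℤ/29ℤ, hence bijective (finite equal-size domain and codomain). In particular f is surjective.
Since f is surjective, we find the preimage of 26. The inverse of x ↦ x^19 on (ℤ/29ℤ)^× is x ↦ x^3, because 19·3 = 57 = 2·28 + 1 ≡ 1 (mod 28) and x^{28} = 1 for x ≠ 0 (Fermat). So f⁻¹(26) = 26^3 mod 29.
Repeated squaring mod 29: 26^1 ≡ 26, 26^2 ≡ 26² = 676 ≡ 9. Since 3 = 2 + 1, 26^3 ≡ 9·26: 9·26 = 234 ≡ 2. So 26^3 ≡ 2 (mod 29).
Hence f⁻¹(26) = 2.

2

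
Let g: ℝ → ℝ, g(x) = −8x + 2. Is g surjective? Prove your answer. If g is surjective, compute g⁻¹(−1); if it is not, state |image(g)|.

3/8

By definition, surjectivity means every element of the codomain has a preimage under g.
For any y ∈ ℝ, x = (y − 2)/(−8) satisfies g(x) = y.
Hence g is surjective.
Since g is surjective, we compute g⁻¹(−1) = (−1 − 2)/(−8) = 3/8.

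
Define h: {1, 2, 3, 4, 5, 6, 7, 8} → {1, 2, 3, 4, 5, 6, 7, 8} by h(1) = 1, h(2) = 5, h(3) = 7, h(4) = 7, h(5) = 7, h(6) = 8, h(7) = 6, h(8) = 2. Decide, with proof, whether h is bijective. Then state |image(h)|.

6

h(3) = 7 = h(4) with 3 ≠ 4, so h is not injective, hence not bijective.
The image of h is {1, 2, 5, 6, 7, 8}, which has 6 elements.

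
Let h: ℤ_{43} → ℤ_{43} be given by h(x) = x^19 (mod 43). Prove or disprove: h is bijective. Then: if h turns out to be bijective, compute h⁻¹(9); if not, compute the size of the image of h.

Since 43 is prime, the nonzero elements of ℤ_{43} form a cyclic group of order 42.
As gcd(19, 42) = 1, raising to the 19th power is a bijection on this group: if a^19 ≡ b^19 then (ab^{−1})^19 = 1, and the only element of order dividing gcd(19, 42) = 1 is 1, so a = b.
With h(0) = 0 this makes h injective on all of ℤ_{43}, hence bijective (finite equal-size domain and codomain). In particular h is bijective.
Since h is bijective, we find the preimage of 9. The inverse of x ↦ x^19 on (ℤ_{43})^× is x ↦ x^31, because 19·31 = 589 = 14·42 + 1 ≡ 1 (mod 42) and x^{42} = 1 for x ≠ 0 (Fermat). So h⁻¹(9) = 9^31 mod 43.
Repeated squaring mod 43: 9^1 ≡ 9, 9^2 ≡ 9² = 81 ≡ 38, 9^4 ≡ 38² = 1444 ≡ 25, 9^8 ≡ 25² = 625 ≡ 23, 9^16 ≡ 23² = 529 ≡ 13. Since 31 = 16 + 8 + 4 + 2 + 1, 9^31 ≡ 13·23·25·38·9: 13·23 = 299 ≡ 41, then 41·25 = 1025 ≡ 36, then 36·38 = 1368 ≡ 35, then 35·9 = 315 ≡ 14. So 9^31 ≡ 14 (mod 43).
Hence h⁻¹(9) = 14.

14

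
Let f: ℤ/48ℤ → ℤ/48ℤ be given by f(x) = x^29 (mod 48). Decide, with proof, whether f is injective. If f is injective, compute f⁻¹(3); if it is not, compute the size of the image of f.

f(0) = 0^29 = 0.
f(6): Repeated squaring mod 48: 6^1 ≡ 6, 6^2 ≡ 6² = 36, 6^4 ≡ 36² = 1296 ≡ 0, 6^8 ≡ 0² = 0, 6^16 ≡ 0² = 0. Since 29 = 16 + 8 + 4 + 1, 6^29 ≡ 0·0·0·6: 0·0 = 0, then 0·0 = 0, then 0·6 = 0. So 6^29 ≡ 0 (mod 48).
So f(0) = f(6) = 0 while 0 ≠ 6, thus f is not injective.
Since f is not injective, we determine |image(f)|. Computing x^29 mod 48 for each x (by repeated squaring, reducing mod 48 at every step), the values f(0), f(1), …, f(47) are: 0, 1, 32, 3, 16, 5, 0, 7, 32, 9, 16, 11, 0, 13, 32, 15, 16, 17, 0, 19, 32, 21, 16, 23, 0, 25, 32, 27, 16, 29, 0, 31, 32, 33, 16, 35, 0, 37, 32, 39, 16, 41, 0, 43, 32, 45, 16, 47.
The distinct values are {0, 1, 3, 5, 7, 9, 11, 13, 15, 16, 17, 19, 21, 23, 25, 27, 29, 31, 32, 33, 35, 37, 39, 41, 43, 45, 47}; there are 27 of them.

27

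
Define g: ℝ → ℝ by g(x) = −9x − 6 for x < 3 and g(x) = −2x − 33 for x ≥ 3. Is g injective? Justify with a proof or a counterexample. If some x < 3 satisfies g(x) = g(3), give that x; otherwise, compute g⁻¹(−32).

26/9

Both pieces are strictly decreasing (slopes −9 and −2), so each is injective on its own interval.
The left piece maps (−∞, 3) onto (−33, ∞); the right piece maps [3, ∞) onto (−∞, −39].
These images are disjoint, so no value is attained by both pieces. Thus g is injective.
Because the two images are disjoint, no x < 3 has g(x) = g(3), so we compute g⁻¹(−32): −32 lies in (−33, ∞), so solve −9x − 6 = −32: x = (−32 + 6)/(−9) = 26/9.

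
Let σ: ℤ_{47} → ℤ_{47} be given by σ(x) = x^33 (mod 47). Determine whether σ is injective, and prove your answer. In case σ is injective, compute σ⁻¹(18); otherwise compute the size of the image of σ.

Since 47 is prime, the nonzero elements of ℤ_{47} form a cyclic group of order 46.
As gcd(33, 46) = 1, raising to the 33rd power is a bijection on this group: if s^33 ≡ t^33 then (st^{−1})^33 = 1, and the only element of order dividing gcd(33, 46) = 1 is 1, so s = t.
With σ(0) = 0 this makes σ injective on all of ℤ_{47}, hence bijective (finite equal-size domain and codomain). In particular σ is injective.
Since σ is injective, we find the preimage of 18. The inverse of x ↦ x^33 on (ℤ_{47})^× is x ↦ x^7, because 33·7 = 231 = 5·46 + 1 ≡ 1 (mod 46) and x^{46} = 1 for x ≠ 0 (Fermat). So σ⁻¹(18) = 18^7 mod 47.
Repeated squaring mod 47: 18^1 ≡ 18, 18^2 ≡ 18² = 324 ≡ 42, 18^4 ≡ 42² = 1764 ≡ 25. Since 7 = 4 + 2 + 1, 18^7 ≡ 25·42·18: 25·42 = 1050 ≡ 16, then 16·18 = 288 ≡ 6. So 18^7 ≡ 6 (mod 47).
Hence σ⁻¹(18) = 6.

6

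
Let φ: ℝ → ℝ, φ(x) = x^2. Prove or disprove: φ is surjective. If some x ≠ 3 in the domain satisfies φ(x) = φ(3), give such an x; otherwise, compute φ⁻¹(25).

-3

Since 2 is even, x^2 ≥ 0 for all x ∈ ℝ, so −1 ∈ ℝ has no preimage. So φ is not surjective.
For the follow-up, such an x exists: taking x = −3 ∈ ℝ gives φ(−3) = 9 = φ(3) with −3 ≠ 3.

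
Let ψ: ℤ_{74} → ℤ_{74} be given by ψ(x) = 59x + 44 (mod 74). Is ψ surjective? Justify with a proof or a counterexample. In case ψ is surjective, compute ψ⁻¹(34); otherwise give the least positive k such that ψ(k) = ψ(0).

Recall: surjectivity means every element of the codomain has a preimage under ψ.
Since gcd(59, 74) = 1, 59 is invertible modulo 74. Euclid's algorithm: 74 = 1·59 + 15, 59 = 3·15 + 14, 15 = 1·14 + 1; back-substituting gives 1 = 69·59 − 55·74, so 59⁻¹ ≡ 69 (mod 74).
For any y ∈ ℤ_{74}, x = 69(y − 44) mod 74 satisfies ψ(x) = 59·69(y − 44) + 44 ≡ y (since 59·69 ≡ 1 mod 74). So every y has a preimage.
So ψ is surjective.
Since ψ is surjective, we compute ψ⁻¹(34): solve 59x + 44 ≡ 34 (mod 74), i.e. 59x ≡ 64 (mod 74).
Multiplying by 59⁻¹ = 69 gives x ≡ 69·64 = 4416 = 59·74 + 50 ≡ 50 (mod 74).
Check: ψ(50) = 59·50 + 44 = 2994 = 40·74 + 34 ≡ 34 (mod 74).

50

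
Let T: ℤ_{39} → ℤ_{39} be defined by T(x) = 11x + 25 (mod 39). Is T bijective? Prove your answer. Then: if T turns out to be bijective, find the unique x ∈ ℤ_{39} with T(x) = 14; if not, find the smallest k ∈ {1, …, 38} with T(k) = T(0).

If T(x_1) = T(x_2), then 11x_1 ≡ 11x_2 (mod 39). Because gcd(11, 39) = 1, we may cancel 11 to get x_1 ≡ x_2 (mod 39).
We now compute 11⁻¹ mod 39 explicitly. Euclid's algorithm: 39 = 3·11 + 6, 11 = 1·6 + 5, 6 = 1·5 + 1; back-substituting gives 1 = 32·11 − 9·39, so 11⁻¹ ≡ 32 (mod 39).
Then y ↦ 32(y − 25) is a two-sided inverse to T, so every y ∈ ℤ_{39} has a preimage.
Therefore T is bijective.
Since T is bijective, we find T⁻¹(14): we need 11x ≡ 14 − 25 ≡ 28 (mod 39). Using 11⁻¹ = 32: x ≡ 32·28 = 896 = 22·39 + 38, so x = 38.
Check: T(38) = 11·38 + 25 = 443 = 11·39 + 14 ≡ 14 (mod 39).

38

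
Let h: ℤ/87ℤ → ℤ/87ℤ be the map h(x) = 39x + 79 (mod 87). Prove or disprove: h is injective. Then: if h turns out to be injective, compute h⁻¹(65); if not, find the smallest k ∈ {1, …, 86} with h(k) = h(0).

We have gcd(39, 87) = 3 > 1. Taking a = 0 and b = 29: h(0) = 79 and h(29) = 39·29 + 79 = 1210 ≡ 79 (mod 87).
So h(0) = h(29) while 0 ≠ 29, so h is not injective.
Since h is not injective, we find the least positive k with h(k) = h(0): this means 39k ≡ 0 (mod 87), i.e. 87 ∣ 39k. Since gcd(39, 87) = 3, dividing through by 3 this holds exactly when 29 ∣ 13k, and as gcd(13, 29) = 1, exactly when 29 ∣ k.
The smallest positive such k is 29.

29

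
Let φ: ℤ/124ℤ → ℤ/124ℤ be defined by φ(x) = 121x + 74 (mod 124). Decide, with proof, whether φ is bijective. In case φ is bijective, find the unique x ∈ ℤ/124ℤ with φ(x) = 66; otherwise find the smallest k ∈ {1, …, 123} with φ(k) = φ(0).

If φ(x_1) = φ(x_2), then 121x_1 ≡ 121x_2 (mod 124). Because gcd(121, 124) = 1, we may cancel 121 to get x_1 ≡ x_2 (mod 124).
We now compute 121⁻¹ mod 124 explicitly. Euclid's algorithm: 124 = 1·121 + 3, 121 = 40·3 + 1; back-substituting gives 1 = 41·121 − 40·124, so 121⁻¹ ≡ 41 (mod 124).
Then y ↦ 41(y − 74) is a two-sided inverse to φ, so every y ∈ ℤ/124ℤ has a preimage.
So φ is bijective.
Since φ is bijective, we find φ⁻¹(66): we need 121x ≡ 66 − 74 ≡ 116 (mod 124). Using 121⁻¹ = 41: x ≡ 41·116 = 4756 = 38·124 + 44, so x = 44.
Check: φ(44) = 121·44 + 74 = 5398 = 43·124 + 66 ≡ 66 (mod 124).

44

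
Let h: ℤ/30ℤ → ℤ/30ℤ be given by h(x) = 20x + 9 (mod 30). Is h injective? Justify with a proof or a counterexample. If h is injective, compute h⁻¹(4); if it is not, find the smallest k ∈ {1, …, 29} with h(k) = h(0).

3

Recall that injectivity means: for all s, t in the domain, h(s) = h(t) implies s = t.
We have gcd(20, 30) = 10 > 1. Taking s = 0 and t = 3: h(0) = 9 and h(3) = 20·3 + 9 = 69 ≡ 9 (mod 30).
So h(0) = h(3) while 0 ≠ 3, hence h is not injective.
Since h is not injective, we find the least positive k with h(k) = h(0): this means 20k ≡ 0 (mod 30), i.e. 30 ∣ 20k. Since gcd(20, 30) = 10, dividing through by 10 this holds exactly when 3 ∣ 2k, and as gcd(2, 3) = 1, exactly when 3 ∣ k.
The smallest positive such k is 3.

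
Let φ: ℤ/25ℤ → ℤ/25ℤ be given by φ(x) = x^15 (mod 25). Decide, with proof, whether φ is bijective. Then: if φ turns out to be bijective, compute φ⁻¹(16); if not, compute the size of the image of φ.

5

φ(0) = 0^15 = 0.
φ(5): Repeated squaring mod 25: 5^1 ≡ 5, 5^2 ≡ 5² = 25 ≡ 0, 5^4 ≡ 0² = 0, 5^8 ≡ 0² = 0. Since 15 = 8 + 4 + 2 + 1, 5^15 ≡ 0·0·0·5: 0·0 = 0, then 0·0 = 0, then 0·5 = 0. So 5^15 ≡ 0 (mod 25).
So φ(0) = φ(5) = 0 while 0 ≠ 5, thus φ is not injective, hence not bijective.
Since φ is not bijective, we determine |image(φ)|. Computing x^15 mod 25 for each x (by repeated squaring, reducing mod 25 at every step), the values φ(0), φ(1), …, φ(24) are: 0, 1, 18, 7, 24, 0, 1, 18, 7, 24, 0, 1, 18, 7, 24, 0, 1, 18, 7, 24, 0, 1, 18, 7, 24.
The distinct values are {0, 1, 7, 18, 24}; there are 5 of them.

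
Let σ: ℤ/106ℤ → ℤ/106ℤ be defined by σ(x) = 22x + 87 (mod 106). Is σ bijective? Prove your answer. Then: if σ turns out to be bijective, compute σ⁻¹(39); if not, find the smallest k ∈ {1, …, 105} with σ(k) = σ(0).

53

We have gcd(22, 106) = 2 > 1. Taking a = 0 and b = 53: σ(0) = 87 and σ(53) = 22·53 + 87 = 1253 ≡ 87 (mod 106).
So σ(0) = σ(53) while 0 ≠ 53, thus σ is not injective, hence not bijective.
Since σ is not bijective, we find the least positive k with σ(k) = σ(0): this means 22k ≡ 0 (mod 106), i.e. 106 ∣ 22k. Since gcd(22, 106) = 2, dividing through by 2 this holds exactly when 53 ∣ 11k, and as gcd(11, 53) = 1, exactly when 53 ∣ k.
The smallest positive such k is 53.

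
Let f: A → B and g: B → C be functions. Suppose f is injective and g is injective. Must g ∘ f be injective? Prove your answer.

Suppose (g ∘ f)(u) = (g ∘ f)(v), i.e. g(f(u)) = g(f(v)).
Since g is injective, f(u) = f(v). Since f is injective, u = v. Therefore g ∘ f is injective.

injective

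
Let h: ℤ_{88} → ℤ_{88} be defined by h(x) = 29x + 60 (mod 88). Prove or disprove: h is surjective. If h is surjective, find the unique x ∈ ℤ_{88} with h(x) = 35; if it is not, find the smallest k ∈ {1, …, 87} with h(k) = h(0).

Recall: h is surjective if every y in the codomain equals h(x) for some x in the domain.
Since gcd(29, 88) = 1, 29 is invertible modulo 88. Euclid's algorithm: 88 = 3·29 + 1; back-substituting gives 1 = 85·29 − 28·88, so 29⁻¹ ≡ 85 (mod 88).
For any y ∈ ℤ_{88}, x = 85(y − 60) mod 88 satisfies h(x) = 29·85(y − 60) + 60 ≡ y (since 29·85 ≡ 1 mod 88). So every y has a preimage.
So h is surjective.
Since h is surjective, we find h⁻¹(35): we need 29x ≡ 35 − 60 ≡ 63 (mod 88). Using 29⁻¹ = 85: x ≡ 85·63 = 5355 = 60·88 + 75, so x = 75.
Check: h(75) = 29·75 + 60 = 2235 = 25·88 + 35 ≡ 35 (mod 88).

75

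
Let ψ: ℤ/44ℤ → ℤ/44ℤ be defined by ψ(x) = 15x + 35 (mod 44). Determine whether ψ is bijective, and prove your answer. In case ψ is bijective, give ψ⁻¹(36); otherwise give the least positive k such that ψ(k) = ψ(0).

3

By definition, injectivity means: for all x_1, x_2 in the domain, ψ(x_1) = ψ(x_2) implies x_1 = x_2.
Suppose ψ(x_1) = ψ(x_2) in ℤ/44ℤ. Then 15x_1 + 35 ≡ 15x_2 + 35 (mod 44), therefore 15(x_1 − x_2) ≡ 0 (mod 44).
Since gcd(15, 44) = 1, 15 is invertible modulo 44, hence x_1 − x_2 ≡ 0 (mod 44), i.e. x_1 = x_2.
We now compute 15⁻¹ mod 44 explicitly. Euclid's algorithm: 44 = 2·15 + 14, 15 = 1·14 + 1; back-substituting gives 1 = 3·15 − 1·44, so 15⁻¹ ≡ 3 (mod 44).
Then y ↦ 3(y − 35) is a two-sided inverse to ψ, so every y ∈ ℤ/44ℤ has a preimage.
So ψ is bijective.
Since ψ is bijective, we find ψ⁻¹(36): we need 15x ≡ 36 − 35 ≡ 1 (mod 44). Using 15⁻¹ = 3: x ≡ 3·1 = 3, so x = 3.
Check: ψ(3) = 15·3 + 35 = 80 = 1·44 + 36 ≡ 36 (mod 44).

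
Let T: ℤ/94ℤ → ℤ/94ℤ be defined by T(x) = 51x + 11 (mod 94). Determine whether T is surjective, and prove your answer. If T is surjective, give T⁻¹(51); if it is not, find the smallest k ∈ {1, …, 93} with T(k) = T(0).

10

Since gcd(51, 94) = 1, 51 is invertible modulo 94. Euclid's algorithm: 94 = 1·51 + 43, 51 = 1·43 + 8, 43 = 5·8 + 3, 8 = 2·3 + 2, 3 = 1·2 + 1; back-substituting gives 1 = 59·51 − 32·94, so 51⁻¹ ≡ 59 (mod 94).
For any y ∈ ℤ/94ℤ, x = 59(y − 11) mod 94 satisfies T(x) = 51·59(y − 11) + 11 ≡ y (since 51·59 ≡ 1 mod 94). So every y has a preimage.
Therefore T is surjective.
Since T is surjective, we compute T⁻¹(51): solve 51x + 11 ≡ 51 (mod 94), i.e. 51x ≡ 40 (mod 94).
Multiplying by 51⁻¹ = 59 gives x ≡ 59·40 = 2360 = 25·94 + 10 ≡ 10 (mod 94).
Check: T(10) = 51·10 + 11 = 521 = 5·94 + 51 ≡ 51 (mod 94).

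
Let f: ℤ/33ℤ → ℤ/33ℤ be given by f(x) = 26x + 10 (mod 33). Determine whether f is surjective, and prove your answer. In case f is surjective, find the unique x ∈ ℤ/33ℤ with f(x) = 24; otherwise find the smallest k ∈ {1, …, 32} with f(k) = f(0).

31

Since gcd(26, 33) = 1, 26 is invertible modulo 33. Euclid's algorithm: 33 = 1·26 + 7, 26 = 3·7 + 5, 7 = 1·5 + 2, 5 = 2·2 + 1; back-substituting gives 1 = 14·26 − 11·33, so 26⁻¹ ≡ 14 (mod 33).
Then y ↦ 14(y − 10) is a two-sided inverse to f, so every y ∈ ℤ/33ℤ has a preimage.
Therefore f is surjective.
Since f is surjective, we compute f⁻¹(24): solve 26x + 10 ≡ 24 (mod 33), i.e. 26x ≡ 14 (mod 33).
Multiplying by 26⁻¹ = 14 gives x ≡ 14·14 = 196 = 5·33 + 31 ≡ 31 (mod 33).
Check: f(31) = 26·31 + 10 = 816 = 24·33 + 24 ≡ 24 (mod 33).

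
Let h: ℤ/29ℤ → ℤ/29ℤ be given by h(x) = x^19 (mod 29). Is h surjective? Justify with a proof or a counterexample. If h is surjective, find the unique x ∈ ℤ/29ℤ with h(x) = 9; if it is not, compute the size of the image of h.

4

Since 29 is prime, the nonzero elements of ℤ/29ℤ form a cyclic group of order 28.
As gcd(19, 28) = 1, raising to the 19th power is a bijection on this group: if a^19 ≡ b^19 then (ab^{−1})^19 = 1, and the only element of order dividing gcd(19, 28) = 1 is 1, so a = b.
With h(0) = 0 this makes h injective on all of ℤ/29ℤ, hence bijective (finite equal-size domain and codomain). In particular h is surjective.
Since h is surjective, we find the preimage of 9. The inverse of x ↦ x^19 on (ℤ/29ℤ)^× is x ↦ x^3, because 19·3 = 57 = 2·28 + 1 ≡ 1 (mod 28) and x^{28} = 1 for x ≠ 0 (Fermat). So h⁻¹(9) = 9^3 mod 29.
Repeated squaring mod 29: 9^1 ≡ 9, 9^2 ≡ 9² = 81 ≡ 23. Since 3 = 2 + 1, 9^3 ≡ 23·9: 23·9 = 207 ≡ 4. So 9^3 ≡ 4 (mod 29).
Hence h⁻¹(9) = 4.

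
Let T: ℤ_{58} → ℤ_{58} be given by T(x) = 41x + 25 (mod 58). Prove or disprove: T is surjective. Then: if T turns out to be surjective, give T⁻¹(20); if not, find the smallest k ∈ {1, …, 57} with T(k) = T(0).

Since gcd(41, 58) = 1, 41 is invertible modulo 58. Euclid's algorithm: 58 = 1·41 + 17, 41 = 2·17 + 7, 17 = 2·7 + 3, 7 = 2·3 + 1; back-substituting gives 1 = 17·41 − 12·58, so 41⁻¹ ≡ 17 (mod 58).
Then y ↦ 17(y − 25) is a two-sided inverse to T, so every y ∈ ℤ_{58} has a preimage.
Thus T is surjective.
Since T is surjective, we find T⁻¹(20): we need 41x ≡ 20 − 25 ≡ 53 (mod 58). Using 41⁻¹ = 17: x ≡ 17·53 = 901 = 15·58 + 31, so x = 31.
Check: T(31) = 41·31 + 25 = 1296 = 22·58 + 20 ≡ 20 (mod 58).

31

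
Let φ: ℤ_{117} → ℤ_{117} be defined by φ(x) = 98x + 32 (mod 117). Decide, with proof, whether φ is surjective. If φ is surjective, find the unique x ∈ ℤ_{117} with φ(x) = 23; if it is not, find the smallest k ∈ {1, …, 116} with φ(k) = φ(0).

99

Since gcd(98, 117) = 1, 98 is invertible modulo 117. Euclid's algorithm: 117 = 1·98 + 19, 98 = 5·19 + 3, 19 = 6·3 + 1; back-substituting gives 1 = 80·98 − 67·117, so 98⁻¹ ≡ 80 (mod 117).
For any y ∈ ℤ_{117}, x = 80(y − 32) mod 117 satisfies φ(x) = 98·80(y − 32) + 32 ≡ y (since 98·80 ≡ 1 mod 117). So every y has a preimage.
Hence φ is surjective.
Since φ is surjective, we find φ⁻¹(23): we need 98x ≡ 23 − 32 ≡ 108 (mod 117). Using 98⁻¹ = 80: x ≡ 80·108 = 8640 = 73·117 + 99, so x = 99.
Check: φ(99) = 98·99 + 32 = 9734 = 83·117 + 23 ≡ 23 (mod 117).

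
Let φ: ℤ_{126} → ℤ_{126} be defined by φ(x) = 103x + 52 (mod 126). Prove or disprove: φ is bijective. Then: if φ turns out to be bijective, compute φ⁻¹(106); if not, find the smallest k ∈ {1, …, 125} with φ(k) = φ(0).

36

If φ(s) = φ(t), then 103s ≡ 103t (mod 126). Because gcd(103, 126) = 1, we may cancel 103 to get s ≡ t (mod 126).
We now compute 103⁻¹ mod 126 explicitly. Euclid's algorithm: 126 = 1·103 + 23, 103 = 4·23 + 11, 23 = 2·11 + 1; back-substituting gives 1 = 115·103 − 94·126, so 103⁻¹ ≡ 115 (mod 126).
Then y ↦ 115(y − 52) is a two-sided inverse to φ, so every y ∈ ℤ_{126} has a preimage.
Thus φ is bijective.
Since φ is bijective, we find φ⁻¹(106): we need 103x ≡ 106 − 52 ≡ 54 (mod 126). Using 103⁻¹ = 115: x ≡ 115·54 = 6210 = 49·126 + 36, so x = 36.
Check: φ(36) = 103·36 + 52 = 3760 = 29·126 + 106 ≡ 106 (mod 126).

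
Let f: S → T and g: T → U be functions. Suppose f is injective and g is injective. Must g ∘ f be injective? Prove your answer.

injective

Suppose (g ∘ f)(a) = (g ∘ f)(b), i.e. g(f(a)) = g(f(b)).
Since g is injective, f(a) = f(b). Since f is injective, a = b. Thus g ∘ f is injective.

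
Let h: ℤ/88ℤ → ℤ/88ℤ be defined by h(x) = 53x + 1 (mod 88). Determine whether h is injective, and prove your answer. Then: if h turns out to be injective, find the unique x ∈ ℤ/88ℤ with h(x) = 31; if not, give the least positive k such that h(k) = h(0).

Recall that h is injective when h(a) = h(b) forces a = b.
Suppose h(a) = h(b) in ℤ/88ℤ. Then 53a + 1 ≡ 53b + 1 (mod 88), thus 53(a − b) ≡ 0 (mod 88).
Since gcd(53, 88) = 1, 53 is invertible modulo 88, so a − b ≡ 0 (mod 88), i.e. a = b.
So h is injective.
We now compute 53⁻¹ mod 88 explicitly. Euclid's algorithm: 88 = 1·53 + 35, 53 = 1·35 + 18, 35 = 1·18 + 17, 18 = 1·17 + 1; back-substituting gives 1 = 5·53 − 3·88, so 53⁻¹ ≡ 5 (mod 88).
Since h is injective, we find h⁻¹(31): we need 53x ≡ 31 − 1 ≡ 30 (mod 88). Using 53⁻¹ = 5: x ≡ 5·30 = 150 = 1·88 + 62, so x = 62.
Check: h(62) = 53·62 + 1 = 3287 = 37·88 + 31 ≡ 31 (mod 88).

62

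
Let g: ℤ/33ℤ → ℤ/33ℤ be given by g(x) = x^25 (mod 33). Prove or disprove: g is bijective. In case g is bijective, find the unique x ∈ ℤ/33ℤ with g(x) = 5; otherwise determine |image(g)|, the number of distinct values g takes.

9

g(1) = 1^25 = 1.
g(4): Repeated squaring mod 33: 4^1 ≡ 4, 4^2 ≡ 4² = 16, 4^4 ≡ 16² = 256 ≡ 25, 4^8 ≡ 25² = 625 ≡ 31, 4^16 ≡ 31² = 961 ≡ 4. Since 25 = 16 + 8 + 1, 4^25 ≡ 4·31·4: 4·31 = 124 ≡ 25, then 25·4 = 100 ≡ 1. So 4^25 ≡ 1 (mod 33).
So g(1) = g(4) = 1 while 1 ≠ 4, hence g is not injective, hence not bijective.
Since g is not bijective, we determine |image(g)|. Computing x^25 mod 33 for each x (by repeated squaring, reducing mod 33 at every step), the values g(0), g(1), …, g(32) are: 0, 1, 32, 12, 1, 23, 21, 10, 32, 12, 10, 11, 12, 10, 23, 12, 1, 32, 21, 10, 23, 21, 22, 23, 21, 1, 23, 12, 10, 32, 21, 1, 32.
The distinct values are {0, 1, 10, 11, 12, 21, 22, 23, 32}; there are 9 of them.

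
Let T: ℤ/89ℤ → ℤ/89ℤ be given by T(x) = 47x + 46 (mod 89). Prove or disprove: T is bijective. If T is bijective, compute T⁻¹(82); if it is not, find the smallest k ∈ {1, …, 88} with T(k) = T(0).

By definition, injectivity means: for all s, t in the domain, T(s) = T(t) implies s = t.
Suppose T(s) = T(t) in ℤ/89ℤ. Then 47s + 46 ≡ 47t + 46 (mod 89), so 47(s − t) ≡ 0 (mod 89).
Since gcd(47, 89) = 1, 47 is invertible modulo 89, so s − t ≡ 0 (mod 89), i.e. s = t.
We now compute 47⁻¹ mod 89 explicitly. Euclid's algorithm: 89 = 1·47 + 42, 47 = 1·42 + 5, 42 = 8·5 + 2, 5 = 2·2 + 1; back-substituting gives 1 = 36·47 − 19·89, so 47⁻¹ ≡ 36 (mod 89).
For any y ∈ ℤ/89ℤ, x = 36(y − 46) mod 89 satisfies T(x) = 47·36(y − 46) + 46 ≡ y (since 47·36 ≡ 1 mod 89). So every y has a preimage.
Thus T is bijective.
Since T is bijective, we compute T⁻¹(82): solve 47x + 46 ≡ 82 (mod 89), i.e. 47x ≡ 36 (mod 89).
Multiplying by 47⁻¹ = 36 gives x ≡ 36·36 = 1296 = 14·89 + 50 ≡ 50 (mod 89).
Check: T(50) = 47·50 + 46 = 2396 = 26·89 + 82 ≡ 82 (mod 89).

50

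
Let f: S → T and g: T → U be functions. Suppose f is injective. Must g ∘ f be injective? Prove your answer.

not injective

No. Take S = T = U = {0, 1, 2}, f = identity (injective), and g(x) = 0 for every x.
Then (g ∘ f)(0) = 0 = (g ∘ f)(2) with 0 ≠ 2, so g ∘ f is not injective.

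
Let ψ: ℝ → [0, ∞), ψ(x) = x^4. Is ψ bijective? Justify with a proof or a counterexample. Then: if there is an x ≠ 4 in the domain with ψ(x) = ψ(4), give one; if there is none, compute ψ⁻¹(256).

-4

ψ(4) = 256 = (−4)^4 = ψ(−4) (since 4 is even), with 4 ≠ −4. So ψ is not injective, hence not bijective.
For the follow-up, such an x exists: taking x = −4 ∈ ℝ gives ψ(−4) = 256 = ψ(4) with −4 ≠ 4.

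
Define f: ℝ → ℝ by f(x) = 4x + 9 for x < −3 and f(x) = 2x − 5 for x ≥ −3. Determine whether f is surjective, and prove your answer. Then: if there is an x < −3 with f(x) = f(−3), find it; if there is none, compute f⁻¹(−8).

-5

Both pieces are strictly increasing (slopes 4 and 2), so each is injective on its own interval.
The left piece maps (−∞, −3) onto (−∞, −3); the right piece maps [−3, ∞) onto [−11, ∞).
The union (−∞, −3) ∪ [−11, ∞) covers ℝ, so f is surjective.
For the follow-up: the images overlap, so an x < −3 with f(x) = f(−3) exists. f(−3) = −11; solving 4x + 9 = −11 for x < −3 gives x = (−11 − 9)/4 = −5.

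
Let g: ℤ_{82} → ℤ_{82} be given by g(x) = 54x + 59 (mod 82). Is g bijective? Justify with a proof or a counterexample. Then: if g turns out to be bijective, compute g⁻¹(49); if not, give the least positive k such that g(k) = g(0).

41

Recall that injectivity means: for all s, t in the domain, g(s) = g(t) implies s = t.
We have gcd(54, 82) = 2 > 1. Taking s = 0 and t = 41: g(0) = 59 and g(41) = 54·41 + 59 = 2273 ≡ 59 (mod 82).
So g(0) = g(41) while 0 ≠ 41, hence g is not injective, hence not bijective.
Since g is not bijective, we find the least positive k with g(k) = g(0): this means 54k ≡ 0 (mod 82), i.e. 82 ∣ 54k. Since gcd(54, 82) = 2, dividing through by 2 this holds exactly when 41 ∣ 27k, and as gcd(27, 41) = 1, exactly when 41 ∣ k.
The smallest positive such k is 41.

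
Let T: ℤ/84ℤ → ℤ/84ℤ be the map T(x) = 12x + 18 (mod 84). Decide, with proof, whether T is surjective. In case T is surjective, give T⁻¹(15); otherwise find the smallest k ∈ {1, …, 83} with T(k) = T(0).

Since gcd(12, 84) = 12, we have 12x ≡ 0 (mod 12) for all x, so T(x) ≡ 6 (mod 12).
But 0 ≢ 6 (mod 12), so 0 ∈ ℤ/84ℤ has no preimage. So T is not surjective.
Since T is not surjective, we find the least positive k with T(k) = T(0): this means 12k ≡ 0 (mod 84), i.e. 84 ∣ 12k. Since gcd(12, 84) = 12, dividing through by 12 this holds exactly when 7 ∣ k.
The smallest positive such k is 7.

7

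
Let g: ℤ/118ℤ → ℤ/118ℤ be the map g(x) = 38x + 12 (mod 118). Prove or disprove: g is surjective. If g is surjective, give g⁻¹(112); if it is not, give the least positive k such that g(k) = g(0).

59

Since gcd(38, 118) = 2, we have 38x ≡ 0 (mod 2) for all x, so g(x) ≡ 0 (mod 2).
But 1 ≢ 0 (mod 2), so 1 ∈ ℤ/118ℤ has no preimage. Hence g is not surjective.
Since g is not surjective, we find the least positive k with g(k) = g(0): this means 38k ≡ 0 (mod 118), i.e. 118 ∣ 38k. Since gcd(38, 118) = 2, dividing through by 2 this holds exactly when 59 ∣ 19k, and as gcd(19, 59) = 1, exactly when 59 ∣ k.
The smallest positive such k is 59.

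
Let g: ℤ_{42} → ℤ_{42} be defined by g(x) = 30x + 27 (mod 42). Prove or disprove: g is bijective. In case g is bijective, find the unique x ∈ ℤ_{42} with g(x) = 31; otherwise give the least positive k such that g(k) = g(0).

Recall that injectivity means: for all x_1, x_2 in the domain, g(x_1) = g(x_2) implies x_1 = x_2.
We have gcd(30, 42) = 6 > 1. Taking x_1 = 0 and x_2 = 7: g(0) = 27 and g(7) = 30·7 + 27 = 237 ≡ 27 (mod 42).
So g(0) = g(7) while 0 ≠ 7, thus g is not injective, hence not bijective.
Since g is not bijective, we find the least positive k with g(k) = g(0): this means 30k ≡ 0 (mod 42), i.e. 42 ∣ 30k. Since gcd(30, 42) = 6, dividing through by 6 this holds exactly when 7 ∣ 5k, and as gcd(5, 7) = 1, exactly when 7 ∣ k.
The smallest positive such k is 7.

7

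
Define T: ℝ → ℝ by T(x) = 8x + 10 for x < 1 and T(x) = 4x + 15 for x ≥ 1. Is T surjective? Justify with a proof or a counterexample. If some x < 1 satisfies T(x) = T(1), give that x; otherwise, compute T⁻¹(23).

Both pieces are strictly increasing (slopes 8 and 4), so each is injective on its own interval.
The left piece maps (−∞, 1) onto (−∞, 18); the right piece maps [1, ∞) onto [19, ∞).
The union (−∞, 18) ∪ [19, ∞) omits the interval between 18 and 19; in particular 18 has no preimage. So T is not surjective.
Because the two images are disjoint, no x < 1 has T(x) = T(1), so we compute T⁻¹(23): 23 lies in [19, ∞), so solve 4x + 15 = 23: x = (23 − 15)/4 = 2.

2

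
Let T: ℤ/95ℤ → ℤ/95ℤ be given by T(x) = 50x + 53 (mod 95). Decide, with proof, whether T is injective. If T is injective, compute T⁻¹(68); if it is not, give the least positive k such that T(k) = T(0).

19

We have gcd(50, 95) = 5 > 1. Taking s = 0 and t = 19: T(0) = 53 and T(19) = 50·19 + 53 = 1003 ≡ 53 (mod 95).
So T(0) = T(19) while 0 ≠ 19, thus T is not injective.
Since T is not injective, we find the least positive k with T(k) = T(0): this means 50k ≡ 0 (mod 95), i.e. 95 ∣ 50k. Since gcd(50, 95) = 5, dividing through by 5 this holds exactly when 19 ∣ 10k, and as gcd(10, 19) = 1, exactly when 19 ∣ k.
The smallest positive such k is 19.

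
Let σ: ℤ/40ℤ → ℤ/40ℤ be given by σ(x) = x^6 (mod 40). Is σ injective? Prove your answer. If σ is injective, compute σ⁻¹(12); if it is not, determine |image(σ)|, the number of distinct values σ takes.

σ(4): Repeated squaring mod 40: 4^1 ≡ 4, 4^2 ≡ 4² = 16, 4^4 ≡ 16² = 256 ≡ 16. Since 6 = 4 + 2, 4^6 ≡ 16·16: 16·16 = 256 ≡ 16. So 4^6 ≡ 16 (mod 40).
σ(6): Repeated squaring mod 40: 6^1 ≡ 6, 6^2 ≡ 6² = 36, 6^4 ≡ 36² = 1296 ≡ 16. Since 6 = 4 + 2, 6^6 ≡ 16·36: 16·36 = 576 ≡ 16. So 6^6 ≡ 16 (mod 40).
So σ(4) = σ(6) = 16 while 4 ≠ 6, therefore σ is not injective.
Since σ is not injective, we determine |image(σ)|. Computing x^6 mod 40 for each x (by repeated squaring, reducing mod 40 at every step), the values σ(0), σ(1), …, σ(39) are: 0, 1, 24, 9, 16, 25, 16, 9, 24, 1, 0, 1, 24, 9, 16, 25, 16, 9, 24, 1, 0, 1, 24, 9, 16, 25, 16, 9, 24, 1, 0, 1, 24, 9, 16, 25, 16, 9, 24, 1.
The distinct values are {0, 1, 9, 16, 24, 25}; there are 6 of them.

6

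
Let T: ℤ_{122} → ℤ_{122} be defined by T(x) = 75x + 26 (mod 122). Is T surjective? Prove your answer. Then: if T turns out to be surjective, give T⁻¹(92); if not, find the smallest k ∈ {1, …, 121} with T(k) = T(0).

Recall: surjectivity means every element of the codomain has a preimage under T.
Since gcd(75, 122) = 1, 75 is invertible modulo 122. Euclid's algorithm: 122 = 1·75 + 47, 75 = 1·47 + 28, 47 = 1·28 + 19, 28 = 1·19 + 9, 19 = 2·9 + 1; back-substituting gives 1 = 109·75 − 67·122, so 75⁻¹ ≡ 109 (mod 122).
For any y ∈ ℤ_{122}, x = 109(y − 26) mod 122 satisfies T(x) = 75·109(y − 26) + 26 ≡ y (since 75·109 ≡ 1 mod 122). So every y has a preimage.
Hence T is surjective.
Since T is surjective, we compute T⁻¹(92): solve 75x + 26 ≡ 92 (mod 122), i.e. 75x ≡ 66 (mod 122).
Multiplying by 75⁻¹ = 109 gives x ≡ 109·66 = 7194 = 58·122 + 118 ≡ 118 (mod 122).
Check: T(118) = 75·118 + 26 = 8876 = 72·122 + 92 ≡ 92 (mod 122).

118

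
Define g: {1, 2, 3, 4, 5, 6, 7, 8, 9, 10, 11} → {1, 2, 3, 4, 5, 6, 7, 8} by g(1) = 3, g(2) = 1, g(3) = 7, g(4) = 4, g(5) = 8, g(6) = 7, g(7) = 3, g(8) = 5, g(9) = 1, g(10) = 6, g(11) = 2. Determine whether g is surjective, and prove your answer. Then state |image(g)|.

Every element of the codomain has a preimage: 1 = g(2), 2 = g(11), 3 = g(1), 4 = g(4), 5 = g(8), 6 = g(10), 7 = g(3), 8 = g(5).
Hence g is surjective.
The image of g is {1, 2, 3, 4, 5, 6, 7, 8}, which has 8 elements.

8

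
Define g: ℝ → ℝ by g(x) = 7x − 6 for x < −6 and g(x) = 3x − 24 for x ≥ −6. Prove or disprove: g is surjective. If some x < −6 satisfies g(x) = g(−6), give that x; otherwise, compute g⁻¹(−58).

-52/7

Both pieces are strictly increasing (slopes 7 and 3), so each is injective on its own interval.
The left piece maps (−∞, −6) onto (−∞, −48); the right piece maps [−6, ∞) onto [−42, ∞).
The union (−∞, −48) ∪ [−42, ∞) omits the interval between −48 and −42; in particular −48 has no preimage. So g is not surjective.
Because the two images are disjoint, no x < −6 has g(x) = g(−6), so we compute g⁻¹(−58): −58 lies in (−∞, −48), so solve 7x − 6 = −58: x = (−58 + 6)/7 = −52/7.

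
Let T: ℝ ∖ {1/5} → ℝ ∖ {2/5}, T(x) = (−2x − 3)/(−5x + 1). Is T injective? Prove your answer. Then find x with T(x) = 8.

11/38

Suppose T(u) = T(v). Cross-multiplying: (−2u − 3)(−5v + 1) = (−2v − 3)(−5u + 1).
Expanding both sides and cancelling the symmetric terms leaves −17·(u − v) = 0. Since −17 ≠ 0, u = v. Hence T is injective.
Solving T(x) = 8: cross-multiplying gives −2x − 3 = 8(−5x + 1), which rearranges to 38x = 11, so x = 11/38.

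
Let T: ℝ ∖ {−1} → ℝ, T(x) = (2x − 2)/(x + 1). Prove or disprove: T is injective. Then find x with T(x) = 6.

Suppose T(a) = T(b). Cross-multiplying: (2a − 2)(b + 1) = (2b − 2)(a + 1).
Expanding both sides and cancelling the symmetric terms leaves 4·(a − b) = 0. Since 4 ≠ 0, a = b. Thus T is injective.
Solving T(x) = 6: cross-multiplying gives 2x − 2 = 6(x + 1), which rearranges to −4x = 8, so x = −2.

-2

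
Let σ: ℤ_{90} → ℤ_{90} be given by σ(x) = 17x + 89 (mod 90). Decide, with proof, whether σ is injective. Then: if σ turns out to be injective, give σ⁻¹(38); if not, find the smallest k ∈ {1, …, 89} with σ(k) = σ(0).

87

If σ(u) = σ(v), then 17u ≡ 17v (mod 90). Because gcd(17, 90) = 1, we may cancel 17 to get u ≡ v (mod 90).
Thus σ is injective.
We now compute 17⁻¹ mod 90 explicitly. Euclid's algorithm: 90 = 5·17 + 5, 17 = 3·5 + 2, 5 = 2·2 + 1; back-substituting gives 1 = 53·17 − 10·90, so 17⁻¹ ≡ 53 (mod 90).
Since σ is injective, we compute σ⁻¹(38): solve 17x + 89 ≡ 38 (mod 90), i.e. 17x ≡ 39 (mod 90).
Multiplying by 17⁻¹ = 53 gives x ≡ 53·39 = 2067 = 22·90 + 87 ≡ 87 (mod 90).
Check: σ(87) = 17·87 + 89 = 1568 = 17·90 + 38 ≡ 38 (mod 90).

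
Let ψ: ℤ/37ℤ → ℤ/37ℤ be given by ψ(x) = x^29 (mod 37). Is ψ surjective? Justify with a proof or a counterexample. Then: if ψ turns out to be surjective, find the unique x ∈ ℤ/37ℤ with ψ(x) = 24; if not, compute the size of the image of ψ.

Since 37 is prime, the nonzero elements of ℤ/37ℤ form a cyclic group of order 36.
As gcd(29, 36) = 1, raising to the 29th power is a bijection on this group: if s^29 ≡ t^29 then (st^{−1})^29 = 1, and the only element of order dividing gcd(29, 36) = 1 is 1, so s = t.
With ψ(0) = 0 this makes ψ injective on all of ℤ/37ℤ, hence bijective (finite equal-size domain and codomain). In particular ψ is surjective.
Since ψ is surjective, we find the preimage of 24. The inverse of x ↦ x^29 on (ℤ/37ℤ)^× is x ↦ x^5, because 29·5 = 145 = 4·36 + 1 ≡ 1 (mod 36) and x^{36} = 1 for x ≠ 0 (Fermat). So ψ⁻¹(24) = 24^5 mod 37.
Repeated squaring mod 37: 24^1 ≡ 24, 24^2 ≡ 24² = 576 ≡ 21, 24^4 ≡ 21² = 441 ≡ 34. Since 5 = 4 + 1, 24^5 ≡ 34·24: 34·24 = 816 ≡ 2. So 24^5 ≡ 2 (mod 37).
Hence ψ⁻¹(24) = 2.

2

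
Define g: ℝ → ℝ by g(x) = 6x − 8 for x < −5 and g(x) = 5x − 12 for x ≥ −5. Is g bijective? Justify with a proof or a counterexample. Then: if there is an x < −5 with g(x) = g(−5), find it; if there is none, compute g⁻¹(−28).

-16/5

Both pieces are strictly increasing (slopes 6 and 5), so each is injective on its own interval.
The left piece maps (−∞, −5) onto (−∞, −38); the right piece maps [−5, ∞) onto [−37, ∞).
The images leave a gap (−38 has no preimage), so g is not surjective, hence not bijective.
Because the two images are disjoint, no x < −5 has g(x) = g(−5), so we compute g⁻¹(−28): −28 lies in [−37, ∞), so solve 5x − 12 = −28: x = (−28 + 12)/5 = −16/5.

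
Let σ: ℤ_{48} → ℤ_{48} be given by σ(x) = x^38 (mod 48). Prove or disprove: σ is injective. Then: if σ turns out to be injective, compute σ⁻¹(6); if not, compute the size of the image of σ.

6

σ(2): Repeated squaring mod 48: 2^1 ≡ 2, 2^2 ≡ 2² = 4, 2^4 ≡ 4² = 16, 2^8 ≡ 16² = 256 ≡ 16, 2^16 ≡ 16² = 256 ≡ 16, 2^32 ≡ 16² = 256 ≡ 16. Since 38 = 32 + 4 + 2, 2^38 ≡ 16·16·4: 16·16 = 256 ≡ 16, then 16·4 = 64 ≡ 16. So 2^38 ≡ 16 (mod 48).
σ(4): Repeated squaring mod 48: 4^1 ≡ 4, 4^2 ≡ 4² = 16, 4^4 ≡ 16² = 256 ≡ 16, 4^8 ≡ 16² = 256 ≡ 16, 4^16 ≡ 16² = 256 ≡ 16, 4^32 ≡ 16² = 256 ≡ 16. Since 38 = 32 + 4 + 2, 4^38 ≡ 16·16·16: 16·16 = 256 ≡ 16, then 16·16 = 256 ≡ 16. So 4^38 ≡ 16 (mod 48).
So σ(2) = σ(4) = 16 while 2 ≠ 4, thus σ is not injective.
Since σ is not injective, we determine |image(σ)|. Computing x^38 mod 48 for each x (by repeated squaring, reducing mod 48 at every step), the values σ(0), σ(1), …, σ(47) are: 0, 1, 16, 9, 16, 25, 0, 1, 16, 33, 16, 25, 0, 25, 16, 33, 16, 1, 0, 25, 16, 9, 16, 1, 0, 1, 16, 9, 16, 25, 0, 1, 16, 33, 16, 25, 0, 25, 16, 33, 16, 1, 0, 25, 16, 9, 16, 1.
The distinct values are {0, 1, 9, 16, 25, 33}; there are 6 of them.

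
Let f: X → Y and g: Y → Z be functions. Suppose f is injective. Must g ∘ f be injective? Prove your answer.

No. Take X = Y = Z = {0, 1}, f = identity (injective), and g(x) = 0 for every x.
Then (g ∘ f)(0) = 0 = (g ∘ f)(1) with 0 ≠ 1, so g ∘ f is not injective.

not injective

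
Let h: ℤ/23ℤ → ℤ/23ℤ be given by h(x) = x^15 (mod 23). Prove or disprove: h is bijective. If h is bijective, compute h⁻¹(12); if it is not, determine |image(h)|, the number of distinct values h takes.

Since 23 is prime, the nonzero elements of ℤ/23ℤ form a cyclic group of order 22.
As gcd(15, 22) = 1, raising to the 15th power is a bijection on this group: if a^15 ≡ b^15 then (ab^{−1})^15 = 1, and the only element of order dividing gcd(15, 22) = 1 is 1, so a = b.
With h(0) = 0 this makes h injective on all of ℤ/23ℤ, hence bijective (finite equal-size domain and codomain). In particular h is bijective.
Since h is bijective, we find the preimage of 12. The inverse of x ↦ x^15 on (ℤ/23ℤ)^× is x ↦ x^3, because 15·3 = 45 = 2·22 + 1 ≡ 1 (mod 22) and x^{22} = 1 for x ≠ 0 (Fermat). So h⁻¹(12) = 12^3 mod 23.
Repeated squaring mod 23: 12^1 ≡ 12, 12^2 ≡ 12² = 144 ≡ 6. Since 3 = 2 + 1, 12^3 ≡ 6·12: 6·12 = 72 ≡ 3. So 12^3 ≡ 3 (mod 23).
Hence h⁻¹(12) = 3.

3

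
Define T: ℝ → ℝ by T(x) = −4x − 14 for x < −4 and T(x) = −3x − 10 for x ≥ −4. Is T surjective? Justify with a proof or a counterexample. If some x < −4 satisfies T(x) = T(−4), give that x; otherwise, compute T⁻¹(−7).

-1

Both pieces are strictly decreasing (slopes −4 and −3), so each is injective on its own interval.
The left piece maps (−∞, −4) onto (2, ∞); the right piece maps [−4, ∞) onto (−∞, 2].
These images together cover ℝ, so T is surjective.
Because the two images are disjoint, no x < −4 has T(x) = T(−4), so we compute T⁻¹(−7): −7 lies in (−∞, 2], so solve −3x − 10 = −7: x = (−7 + 10)/(−3) = −1.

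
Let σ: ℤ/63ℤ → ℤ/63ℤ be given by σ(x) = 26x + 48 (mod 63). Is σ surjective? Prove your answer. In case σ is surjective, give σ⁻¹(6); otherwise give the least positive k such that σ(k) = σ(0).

Recall: surjectivity means every element of the codomain has a preimage under σ.
Since gcd(26, 63) = 1, 26 is invertible modulo 63. Euclid's algorithm: 63 = 2·26 + 11, 26 = 2·11 + 4, 11 = 2·4 + 3, 4 = 1·3 + 1; back-substituting gives 1 = 17·26 − 7·63, so 26⁻¹ ≡ 17 (mod 63).
For any y ∈ ℤ/63ℤ, x = 17(y − 48) mod 63 satisfies σ(x) = 26·17(y − 48) + 48 ≡ y (since 26·17 ≡ 1 mod 63). So every y has a preimage.
So σ is surjective.
Since σ is surjective, we find σ⁻¹(6): we need 26x ≡ 6 − 48 ≡ 21 (mod 63). Using 26⁻¹ = 17: x ≡ 17·21 = 357 = 5·63 + 42, so x = 42.
Check: σ(42) = 26·42 + 48 = 1140 = 18·63 + 6 ≡ 6 (mod 63).

42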